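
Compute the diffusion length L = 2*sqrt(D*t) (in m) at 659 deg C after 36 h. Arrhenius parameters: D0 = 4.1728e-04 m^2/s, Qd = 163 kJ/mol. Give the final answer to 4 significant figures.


Step 1: D = D0 * exp(-Qd/(R*T))
T = 932.15 K
D = 4.1728e-04 * exp(-163e3 / (8.314 * 932.15)) = 3.06274e-13 m^2/s
Step 2: L = 2*sqrt(D*t)
t = 36 h = 129600 s
L = 2*sqrt(3.06274e-13 * 129600) = 3.985e-04 m


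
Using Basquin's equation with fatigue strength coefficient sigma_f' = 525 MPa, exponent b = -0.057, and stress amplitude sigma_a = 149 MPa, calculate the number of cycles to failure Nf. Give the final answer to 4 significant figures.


sigma_a = sigma_f' * (2*Nf)^b
2*Nf = (sigma_a / sigma_f')^(1/b)
2*Nf = (149 / 525)^(1/-0.057)
2*Nf = 3.94474e+09
Nf = 1.972e+09 cycles


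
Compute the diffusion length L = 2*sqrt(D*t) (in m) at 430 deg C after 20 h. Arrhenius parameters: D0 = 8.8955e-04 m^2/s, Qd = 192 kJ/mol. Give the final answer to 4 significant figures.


Step 1: D = D0 * exp(-Qd/(R*T))
T = 703.15 K
D = 8.8955e-04 * exp(-192e3 / (8.314 * 703.15)) = 4.84868e-18 m^2/s
Step 2: L = 2*sqrt(D*t)
t = 20 h = 72000 s
L = 2*sqrt(4.84868e-18 * 72000) = 1.182e-06 m


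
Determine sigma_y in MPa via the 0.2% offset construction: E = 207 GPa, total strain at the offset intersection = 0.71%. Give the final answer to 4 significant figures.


Offset strain = 0.002
Elastic strain at yield = total_strain - offset = 7.1e-03 - 0.002 = 5.1e-03
sigma_y = E * elastic_strain = 207000 * 5.1e-03
sigma_y = 1056 MPa


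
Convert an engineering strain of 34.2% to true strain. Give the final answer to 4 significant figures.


epsilon_true = ln(1 + epsilon_eng)
epsilon_true = ln(1 + 0.342)
epsilon_true = 0.2942


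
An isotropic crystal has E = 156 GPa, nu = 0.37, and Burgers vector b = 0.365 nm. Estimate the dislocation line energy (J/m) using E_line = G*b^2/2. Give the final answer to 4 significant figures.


Step 1: G = E / (2*(1+nu))
G = 156 / (2*(1+0.37)) = 56.9343 GPa = 5.69343e+10 Pa
Step 2: E_line = G*b^2/2
b = 0.365 nm = 3.65e-10 m
E_line = 0.5 * 5.69343e+10 * (3.65e-10)^2 = 3.793e-09 J/m


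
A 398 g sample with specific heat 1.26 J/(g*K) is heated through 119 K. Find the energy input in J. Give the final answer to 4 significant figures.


Q = m * cp * dT
Q = 398 * 1.26 * 119
Q = 59680 J


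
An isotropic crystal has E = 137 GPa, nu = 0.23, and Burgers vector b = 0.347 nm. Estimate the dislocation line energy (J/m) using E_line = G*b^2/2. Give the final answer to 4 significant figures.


Step 1: G = E / (2*(1+nu))
G = 137 / (2*(1+0.23)) = 55.6911 GPa = 5.56911e+10 Pa
Step 2: E_line = G*b^2/2
b = 0.347 nm = 3.47e-10 m
E_line = 0.5 * 5.56911e+10 * (3.47e-10)^2 = 3.353e-09 J/m


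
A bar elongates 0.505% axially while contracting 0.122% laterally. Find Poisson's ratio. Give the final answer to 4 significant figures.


nu = -epsilon_lat / epsilon_axial
Lateral strain is contraction (negative), so using magnitudes:
nu = 0.122 / 0.505
nu = 0.2416


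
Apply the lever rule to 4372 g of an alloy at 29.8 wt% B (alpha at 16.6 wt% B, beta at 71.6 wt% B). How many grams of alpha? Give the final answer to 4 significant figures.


f_alpha = (C_beta - C0) / (C_beta - C_alpha)
f_alpha = (71.6 - 29.8) / (71.6 - 16.6) = 0.76
m_alpha = f_alpha * m_total = 0.76 * 4372 = 3323 g


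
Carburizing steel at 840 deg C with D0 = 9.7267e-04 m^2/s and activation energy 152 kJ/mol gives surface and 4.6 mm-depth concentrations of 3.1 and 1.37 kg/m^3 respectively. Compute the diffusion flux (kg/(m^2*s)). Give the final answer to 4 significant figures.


Step 1: D = D0 * exp(-Qd/(R*T))
T = 840 + 273.15 = 1113.15 K
D = 9.7267e-04 * exp(-152e3 / (8.314 * 1113.15)) = 7.16304e-11 m^2/s
Step 2: J = D * (C1 - C2) / dx
J = 7.16304e-11 * (3.1 - 1.37) / 4.6e-03
J = 2.694e-08 kg/(m^2*s)


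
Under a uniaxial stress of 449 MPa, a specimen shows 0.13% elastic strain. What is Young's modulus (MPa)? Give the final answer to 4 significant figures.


E = sigma / epsilon
epsilon = 0.13% = 1.3e-03
E = 449 / 1.3e-03
E = 345400 MPa


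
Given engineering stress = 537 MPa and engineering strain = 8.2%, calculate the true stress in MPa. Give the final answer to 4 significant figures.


sigma_true = sigma_eng * (1 + epsilon_eng)
sigma_true = 537 * (1 + 0.082)
sigma_true = 581 MPa


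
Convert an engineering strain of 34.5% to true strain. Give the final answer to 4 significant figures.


epsilon_true = ln(1 + epsilon_eng)
epsilon_true = ln(1 + 0.345)
epsilon_true = 0.2964


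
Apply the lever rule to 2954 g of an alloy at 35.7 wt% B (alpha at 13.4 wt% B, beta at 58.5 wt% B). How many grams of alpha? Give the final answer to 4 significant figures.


f_alpha = (C_beta - C0) / (C_beta - C_alpha)
f_alpha = (58.5 - 35.7) / (58.5 - 13.4) = 0.505543
m_alpha = f_alpha * m_total = 0.505543 * 2954 = 1493 g


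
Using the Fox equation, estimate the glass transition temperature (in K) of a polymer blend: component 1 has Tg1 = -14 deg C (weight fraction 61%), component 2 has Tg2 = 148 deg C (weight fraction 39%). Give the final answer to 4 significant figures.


1/Tg = w1/Tg1 + w2/Tg2 (in Kelvin)
Tg1 = 259.15 K, Tg2 = 421.15 K
1/Tg = 0.61/259.15 + 0.39/421.15
Tg = 304.9 K


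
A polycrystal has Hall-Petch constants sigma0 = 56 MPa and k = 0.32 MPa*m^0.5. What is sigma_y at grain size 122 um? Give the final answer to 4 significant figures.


sigma_y = sigma0 + k / sqrt(d)
d = 122 um = 1.22e-04 m
sigma_y = 56 + 0.32 / sqrt(1.22e-04)
sigma_y = 84.97 MPa


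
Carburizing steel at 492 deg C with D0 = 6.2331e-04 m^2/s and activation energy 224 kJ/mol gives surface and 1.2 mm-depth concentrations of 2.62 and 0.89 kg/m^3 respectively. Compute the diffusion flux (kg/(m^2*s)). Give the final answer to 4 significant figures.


Step 1: D = D0 * exp(-Qd/(R*T))
T = 492 + 273.15 = 765.15 K
D = 6.2331e-04 * exp(-224e3 / (8.314 * 765.15)) = 3.17908e-19 m^2/s
Step 2: J = D * (C1 - C2) / dx
J = 3.17908e-19 * (2.62 - 0.89) / 1.2e-03
J = 4.583e-16 kg/(m^2*s)


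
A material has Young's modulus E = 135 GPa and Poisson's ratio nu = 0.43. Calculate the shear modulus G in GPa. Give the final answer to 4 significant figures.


G = E / (2*(1+nu))
G = 135 / (2*(1+0.43))
G = 47.2 GPa


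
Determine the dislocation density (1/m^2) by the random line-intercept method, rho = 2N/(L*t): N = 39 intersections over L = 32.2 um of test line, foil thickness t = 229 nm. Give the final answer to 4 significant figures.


rho = 2N / (L * t)
L = 32.2 um = 3.22e-05 m, t = 229 nm = 2.29e-07 m
rho = 2 * 39 / (3.22e-05 * 2.29e-07)
rho = 1.058e+13 1/m^2


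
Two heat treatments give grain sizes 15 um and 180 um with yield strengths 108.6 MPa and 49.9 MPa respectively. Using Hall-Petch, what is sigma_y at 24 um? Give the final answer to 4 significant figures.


sigma_y = sigma0 + k / sqrt(d)
1/sqrt(d1) = 1/sqrt(1.5e-05) = 258.199;  1/sqrt(d2) = 74.5356
k = (sigma1 - sigma2) / (1/sqrt(d1) - 1/sqrt(d2)) = (108.6 - 49.9) / (258.199 - 74.5356) = 0.319607 MPa*m^0.5
sigma0 = sigma1 - k/sqrt(d1) = 108.6 - 0.319607*258.199 = 26.0779 MPa
sigma_y(d3) = 26.0779 + 0.319607 / sqrt(2.4e-05) = 91.32 MPa


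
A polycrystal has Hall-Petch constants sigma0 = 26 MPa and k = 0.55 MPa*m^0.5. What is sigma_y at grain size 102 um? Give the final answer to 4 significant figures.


sigma_y = sigma0 + k / sqrt(d)
d = 102 um = 1.02e-04 m
sigma_y = 26 + 0.55 / sqrt(1.02e-04)
sigma_y = 80.46 MPa


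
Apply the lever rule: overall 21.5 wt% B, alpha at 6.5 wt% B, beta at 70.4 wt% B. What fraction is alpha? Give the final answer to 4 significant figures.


f_alpha = (C_beta - C0) / (C_beta - C_alpha)
f_alpha = (70.4 - 21.5) / (70.4 - 6.5)
f_alpha = 0.7653


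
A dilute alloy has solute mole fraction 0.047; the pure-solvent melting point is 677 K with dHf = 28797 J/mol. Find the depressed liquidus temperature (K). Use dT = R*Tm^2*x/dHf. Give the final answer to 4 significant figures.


dT = R*Tm^2*x / dHf
dT = 8.314 * 677^2 * 0.047 / 28797
dT = 6.21925 K
T_new = 677 - 6.21925 = 670.8 K


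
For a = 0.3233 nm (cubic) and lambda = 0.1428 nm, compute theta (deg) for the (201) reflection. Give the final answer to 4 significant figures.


d = a / sqrt(h^2+k^2+l^2)
d = 0.3233 / sqrt(5) = 0.144584 nm
lambda = 2*d*sin(theta)  =>  sin(theta) = lambda / (2*d)
sin(theta) = 0.1428 / (2 * 0.144584) = 0.49383
theta = 29.59 deg


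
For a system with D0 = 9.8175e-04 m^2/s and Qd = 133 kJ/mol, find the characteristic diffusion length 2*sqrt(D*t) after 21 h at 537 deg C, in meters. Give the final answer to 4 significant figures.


Step 1: D = D0 * exp(-Qd/(R*T))
T = 810.15 K
D = 9.8175e-04 * exp(-133e3 / (8.314 * 810.15)) = 2.60904e-12 m^2/s
Step 2: L = 2*sqrt(D*t)
t = 21 h = 75600 s
L = 2*sqrt(2.60904e-12 * 75600) = 8.882e-04 m


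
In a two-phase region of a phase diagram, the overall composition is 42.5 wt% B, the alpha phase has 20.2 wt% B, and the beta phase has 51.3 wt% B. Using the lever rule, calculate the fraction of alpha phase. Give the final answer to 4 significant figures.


f_alpha = (C_beta - C0) / (C_beta - C_alpha)
f_alpha = (51.3 - 42.5) / (51.3 - 20.2)
f_alpha = 0.283


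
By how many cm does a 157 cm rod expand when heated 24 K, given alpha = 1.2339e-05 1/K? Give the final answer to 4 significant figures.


dL = L0 * alpha * dT
dL = 157 * 1.2339e-05 * 24
dL = 0.04649 cm


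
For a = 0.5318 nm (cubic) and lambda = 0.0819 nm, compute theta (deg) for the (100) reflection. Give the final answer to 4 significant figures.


d = a / sqrt(h^2+k^2+l^2)
d = 0.5318 / sqrt(1) = 0.5318 nm
lambda = 2*d*sin(theta)  =>  sin(theta) = lambda / (2*d)
sin(theta) = 0.0819 / (2 * 0.5318) = 0.0770026
theta = 4.416 deg


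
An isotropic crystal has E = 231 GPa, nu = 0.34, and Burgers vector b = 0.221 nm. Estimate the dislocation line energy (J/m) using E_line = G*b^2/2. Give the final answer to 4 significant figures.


Step 1: G = E / (2*(1+nu))
G = 231 / (2*(1+0.34)) = 86.194 GPa = 8.6194e+10 Pa
Step 2: E_line = G*b^2/2
b = 0.221 nm = 2.21e-10 m
E_line = 0.5 * 8.6194e+10 * (2.21e-10)^2 = 2.105e-09 J/m


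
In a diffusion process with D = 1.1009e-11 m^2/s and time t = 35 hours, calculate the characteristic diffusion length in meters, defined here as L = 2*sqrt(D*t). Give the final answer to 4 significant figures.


t = 35 hr = 126000 s
Diffusion length = 2*sqrt(D*t)
= 2*sqrt(1.1009e-11 * 126000)
= 2.356e-03 m


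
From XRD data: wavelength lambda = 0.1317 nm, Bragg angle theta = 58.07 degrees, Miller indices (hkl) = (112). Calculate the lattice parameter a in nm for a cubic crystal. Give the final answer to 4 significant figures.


d = lambda / (2*sin(theta))
d = 0.1317 / (2*sin(58.07 deg))
d = 0.0775897 nm
a = d * sqrt(h^2+k^2+l^2) = 0.0775897 * sqrt(6)
a = 0.1901 nm


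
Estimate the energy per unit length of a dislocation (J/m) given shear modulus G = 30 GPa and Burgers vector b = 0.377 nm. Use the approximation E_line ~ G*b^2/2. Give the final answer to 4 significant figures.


E = G*b^2/2
b = 0.377 nm = 3.77e-10 m
G = 30 GPa = 3e+10 Pa
E = 0.5 * 3e+10 * (3.77e-10)^2
E = 2.132e-09 J/m


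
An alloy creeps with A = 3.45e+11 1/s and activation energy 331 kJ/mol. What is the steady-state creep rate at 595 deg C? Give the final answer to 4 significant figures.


rate = A * exp(-Q / (R*T))
T = 595 + 273.15 = 868.15 K
rate = 3.45e+11 * exp(-331e3 / (8.314 * 868.15))
rate = 4.184e-09 1/s


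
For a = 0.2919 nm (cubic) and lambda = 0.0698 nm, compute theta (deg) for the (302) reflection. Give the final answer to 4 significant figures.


d = a / sqrt(h^2+k^2+l^2)
d = 0.2919 / sqrt(13) = 0.0809585 nm
lambda = 2*d*sin(theta)  =>  sin(theta) = lambda / (2*d)
sin(theta) = 0.0698 / (2 * 0.0809585) = 0.431085
theta = 25.54 deg


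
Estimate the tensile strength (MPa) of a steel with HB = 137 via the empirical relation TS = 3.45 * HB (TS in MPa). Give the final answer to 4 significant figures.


TS (MPa) = 3.45 * HB
TS = 3.45 * 137
TS = 472.7 MPa


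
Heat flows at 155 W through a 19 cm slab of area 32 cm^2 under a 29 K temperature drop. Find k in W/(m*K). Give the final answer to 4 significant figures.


k = Q*L / (A*dT)
L = 0.19 m, A = 3.2e-03 m^2
k = 155 * 0.19 / (3.2e-03 * 29)
k = 317.3 W/(m*K)


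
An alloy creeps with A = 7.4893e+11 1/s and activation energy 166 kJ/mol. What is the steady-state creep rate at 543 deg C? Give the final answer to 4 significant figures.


rate = A * exp(-Q / (R*T))
T = 543 + 273.15 = 816.15 K
rate = 7.4893e+11 * exp(-166e3 / (8.314 * 816.15))
rate = 17.78 1/s


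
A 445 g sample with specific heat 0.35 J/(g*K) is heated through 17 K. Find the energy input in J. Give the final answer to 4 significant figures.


Q = m * cp * dT
Q = 445 * 0.35 * 17
Q = 2648 J


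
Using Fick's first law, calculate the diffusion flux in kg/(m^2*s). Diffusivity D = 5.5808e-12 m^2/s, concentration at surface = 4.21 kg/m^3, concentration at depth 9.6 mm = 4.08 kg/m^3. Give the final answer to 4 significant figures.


J = -D * (dC/dx) = D * (C1 - C2) / dx
J = 5.5808e-12 * (4.21 - 4.08) / 9.6e-03
J = 7.557e-11 kg/(m^2*s)


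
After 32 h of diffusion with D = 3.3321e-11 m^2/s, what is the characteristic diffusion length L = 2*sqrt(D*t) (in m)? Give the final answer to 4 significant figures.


t = 32 hr = 115200 s
Diffusion length = 2*sqrt(D*t)
= 2*sqrt(3.3321e-11 * 115200)
= 3.918e-03 m


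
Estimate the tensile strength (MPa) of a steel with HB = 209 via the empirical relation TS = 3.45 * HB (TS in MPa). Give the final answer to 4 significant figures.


TS (MPa) = 3.45 * HB
TS = 3.45 * 209
TS = 721.1 MPa


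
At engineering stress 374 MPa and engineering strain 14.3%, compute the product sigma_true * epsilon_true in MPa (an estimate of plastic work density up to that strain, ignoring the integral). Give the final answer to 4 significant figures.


sigma_true = sigma_eng * (1 + epsilon_eng)
sigma_true = 374 * (1 + 0.143) = 427.482 MPa
epsilon_true = ln(1 + epsilon_eng)
epsilon_true = ln(1 + 0.143) = 0.133656
sigma_true * epsilon_true = 427.482 * 0.133656 = 57.14 MPa


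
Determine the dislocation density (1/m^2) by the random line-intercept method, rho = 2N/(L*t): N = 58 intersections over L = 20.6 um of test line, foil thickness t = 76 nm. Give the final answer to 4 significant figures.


rho = 2N / (L * t)
L = 20.6 um = 2.06e-05 m, t = 76 nm = 7.6e-08 m
rho = 2 * 58 / (2.06e-05 * 7.6e-08)
rho = 7.409e+13 1/m^2


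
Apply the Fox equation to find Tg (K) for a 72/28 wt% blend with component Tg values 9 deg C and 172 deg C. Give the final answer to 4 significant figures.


1/Tg = w1/Tg1 + w2/Tg2 (in Kelvin)
Tg1 = 282.15 K, Tg2 = 445.15 K
1/Tg = 0.72/282.15 + 0.28/445.15
Tg = 314.4 K


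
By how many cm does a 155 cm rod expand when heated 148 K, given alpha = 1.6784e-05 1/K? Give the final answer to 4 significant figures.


dL = L0 * alpha * dT
dL = 155 * 1.6784e-05 * 148
dL = 0.385 cm


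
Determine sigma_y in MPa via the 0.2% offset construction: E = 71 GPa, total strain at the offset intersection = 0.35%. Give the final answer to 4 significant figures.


Offset strain = 0.002
Elastic strain at yield = total_strain - offset = 3.5e-03 - 0.002 = 1.5e-03
sigma_y = E * elastic_strain = 71000 * 1.5e-03
sigma_y = 106.5 MPa


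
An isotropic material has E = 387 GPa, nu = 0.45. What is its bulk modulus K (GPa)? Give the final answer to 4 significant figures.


K = E / (3*(1-2*nu))
K = 387 / (3*(1-2*0.45))
K = 1290 GPa


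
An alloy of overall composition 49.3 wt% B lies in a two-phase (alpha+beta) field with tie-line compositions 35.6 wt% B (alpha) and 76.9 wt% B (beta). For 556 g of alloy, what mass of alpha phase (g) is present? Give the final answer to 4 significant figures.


f_alpha = (C_beta - C0) / (C_beta - C_alpha)
f_alpha = (76.9 - 49.3) / (76.9 - 35.6) = 0.668281
m_alpha = f_alpha * m_total = 0.668281 * 556 = 371.6 g


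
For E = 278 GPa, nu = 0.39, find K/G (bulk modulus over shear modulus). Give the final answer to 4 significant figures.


G = E / (2*(1+nu))
G = 278 / (2*(1+0.39)) = 100 GPa
K = E / (3*(1-2*nu))
K = 278 / (3*(1-2*0.39)) = 421.212 GPa
K/G = 421.212 / 100 = 4.212


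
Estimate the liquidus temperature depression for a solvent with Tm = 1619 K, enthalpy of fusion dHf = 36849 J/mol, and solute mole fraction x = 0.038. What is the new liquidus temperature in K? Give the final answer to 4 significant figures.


dT = R*Tm^2*x / dHf
dT = 8.314 * 1619^2 * 0.038 / 36849
dT = 22.473 K
T_new = 1619 - 22.473 = 1597 K


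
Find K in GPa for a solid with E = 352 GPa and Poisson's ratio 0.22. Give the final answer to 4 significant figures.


K = E / (3*(1-2*nu))
K = 352 / (3*(1-2*0.22))
K = 209.5 GPa


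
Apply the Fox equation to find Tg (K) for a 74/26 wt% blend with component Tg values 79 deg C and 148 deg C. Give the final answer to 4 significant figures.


1/Tg = w1/Tg1 + w2/Tg2 (in Kelvin)
Tg1 = 352.15 K, Tg2 = 421.15 K
1/Tg = 0.74/352.15 + 0.26/421.15
Tg = 367.8 K


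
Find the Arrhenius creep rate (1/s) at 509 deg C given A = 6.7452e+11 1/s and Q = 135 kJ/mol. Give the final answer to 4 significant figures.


rate = A * exp(-Q / (R*T))
T = 509 + 273.15 = 782.15 K
rate = 6.7452e+11 * exp(-135e3 / (8.314 * 782.15))
rate = 650 1/s


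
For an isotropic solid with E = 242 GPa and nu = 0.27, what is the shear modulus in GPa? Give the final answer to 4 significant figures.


G = E / (2*(1+nu))
G = 242 / (2*(1+0.27))
G = 95.28 GPa


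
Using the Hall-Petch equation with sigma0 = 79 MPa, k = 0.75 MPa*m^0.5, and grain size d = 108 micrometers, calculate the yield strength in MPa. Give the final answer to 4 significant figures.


sigma_y = sigma0 + k / sqrt(d)
d = 108 um = 1.08e-04 m
sigma_y = 79 + 0.75 / sqrt(1.08e-04)
sigma_y = 151.2 MPa


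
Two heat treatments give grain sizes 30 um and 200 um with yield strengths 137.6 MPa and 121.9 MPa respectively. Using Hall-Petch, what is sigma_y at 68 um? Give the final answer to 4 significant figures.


sigma_y = sigma0 + k / sqrt(d)
1/sqrt(d1) = 1/sqrt(3e-05) = 182.574;  1/sqrt(d2) = 70.7107
k = (sigma1 - sigma2) / (1/sqrt(d1) - 1/sqrt(d2)) = (137.6 - 121.9) / (182.574 - 70.7107) = 0.14035 MPa*m^0.5
sigma0 = sigma1 - k/sqrt(d1) = 137.6 - 0.14035*182.574 = 111.976 MPa
sigma_y(d3) = 111.976 + 0.14035 / sqrt(6.8e-05) = 129 MPa


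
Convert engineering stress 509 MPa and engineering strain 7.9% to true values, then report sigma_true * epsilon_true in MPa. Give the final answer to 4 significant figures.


sigma_true = sigma_eng * (1 + epsilon_eng)
sigma_true = 509 * (1 + 0.079) = 549.211 MPa
epsilon_true = ln(1 + epsilon_eng)
epsilon_true = ln(1 + 0.079) = 0.0760347
sigma_true * epsilon_true = 549.211 * 0.0760347 = 41.76 MPa


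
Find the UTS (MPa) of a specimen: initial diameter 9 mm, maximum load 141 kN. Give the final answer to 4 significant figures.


A0 = pi*(d/2)^2 = pi*(9/2)^2 = 63.6173 mm^2
UTS = F_max / A0 = 141*1000 / 63.6173
UTS = 2216 MPa


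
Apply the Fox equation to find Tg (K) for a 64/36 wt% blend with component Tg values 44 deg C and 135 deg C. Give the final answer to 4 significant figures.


1/Tg = w1/Tg1 + w2/Tg2 (in Kelvin)
Tg1 = 317.15 K, Tg2 = 408.15 K
1/Tg = 0.64/317.15 + 0.36/408.15
Tg = 344.8 K


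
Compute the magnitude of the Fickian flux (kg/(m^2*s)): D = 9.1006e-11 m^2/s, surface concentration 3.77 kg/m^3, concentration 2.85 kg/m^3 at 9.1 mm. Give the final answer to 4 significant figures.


J = -D * (dC/dx) = D * (C1 - C2) / dx
J = 9.1006e-11 * (3.77 - 2.85) / 9.1e-03
J = 9.201e-09 kg/(m^2*s)


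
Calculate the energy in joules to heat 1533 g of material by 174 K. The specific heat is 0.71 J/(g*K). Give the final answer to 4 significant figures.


Q = m * cp * dT
Q = 1533 * 0.71 * 174
Q = 189400 J


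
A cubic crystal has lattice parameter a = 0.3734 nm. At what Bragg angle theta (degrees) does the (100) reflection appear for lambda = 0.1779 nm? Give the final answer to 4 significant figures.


d = a / sqrt(h^2+k^2+l^2)
d = 0.3734 / sqrt(1) = 0.3734 nm
lambda = 2*d*sin(theta)  =>  sin(theta) = lambda / (2*d)
sin(theta) = 0.1779 / (2 * 0.3734) = 0.238216
theta = 13.78 deg


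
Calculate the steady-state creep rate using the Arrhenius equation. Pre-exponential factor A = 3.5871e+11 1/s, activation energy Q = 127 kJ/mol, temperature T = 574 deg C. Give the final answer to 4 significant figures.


rate = A * exp(-Q / (R*T))
T = 574 + 273.15 = 847.15 K
rate = 3.5871e+11 * exp(-127e3 / (8.314 * 847.15))
rate = 5293 1/s


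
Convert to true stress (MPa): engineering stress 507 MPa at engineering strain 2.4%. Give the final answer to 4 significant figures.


sigma_true = sigma_eng * (1 + epsilon_eng)
sigma_true = 507 * (1 + 0.024)
sigma_true = 519.2 MPa


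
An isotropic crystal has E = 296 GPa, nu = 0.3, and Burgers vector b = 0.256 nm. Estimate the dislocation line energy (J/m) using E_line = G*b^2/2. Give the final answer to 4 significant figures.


Step 1: G = E / (2*(1+nu))
G = 296 / (2*(1+0.3)) = 113.846 GPa = 1.13846e+11 Pa
Step 2: E_line = G*b^2/2
b = 0.256 nm = 2.56e-10 m
E_line = 0.5 * 1.13846e+11 * (2.56e-10)^2 = 3.731e-09 J/m


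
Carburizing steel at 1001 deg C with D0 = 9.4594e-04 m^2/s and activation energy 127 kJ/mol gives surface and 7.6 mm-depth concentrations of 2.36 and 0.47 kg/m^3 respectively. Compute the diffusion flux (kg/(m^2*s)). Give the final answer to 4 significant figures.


Step 1: D = D0 * exp(-Qd/(R*T))
T = 1001 + 273.15 = 1274.15 K
D = 9.4594e-04 * exp(-127e3 / (8.314 * 1274.15)) = 5.87793e-09 m^2/s
Step 2: J = D * (C1 - C2) / dx
J = 5.87793e-09 * (2.36 - 0.47) / 7.6e-03
J = 1.462e-06 kg/(m^2*s)


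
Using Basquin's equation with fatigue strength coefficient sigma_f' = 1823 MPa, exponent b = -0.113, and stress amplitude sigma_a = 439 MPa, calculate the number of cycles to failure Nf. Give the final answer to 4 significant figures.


sigma_a = sigma_f' * (2*Nf)^b
2*Nf = (sigma_a / sigma_f')^(1/b)
2*Nf = (439 / 1823)^(1/-0.113)
2*Nf = 296399
Nf = 148200 cycles


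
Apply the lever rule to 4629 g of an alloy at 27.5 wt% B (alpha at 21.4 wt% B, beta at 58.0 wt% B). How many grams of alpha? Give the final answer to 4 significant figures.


f_alpha = (C_beta - C0) / (C_beta - C_alpha)
f_alpha = (58.0 - 27.5) / (58.0 - 21.4) = 0.833333
m_alpha = f_alpha * m_total = 0.833333 * 4629 = 3858 g


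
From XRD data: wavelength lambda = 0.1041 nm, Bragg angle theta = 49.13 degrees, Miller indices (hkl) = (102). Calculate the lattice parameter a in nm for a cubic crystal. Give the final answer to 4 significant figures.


d = lambda / (2*sin(theta))
d = 0.1041 / (2*sin(49.13 deg))
d = 0.0688313 nm
a = d * sqrt(h^2+k^2+l^2) = 0.0688313 * sqrt(5)
a = 0.1539 nm


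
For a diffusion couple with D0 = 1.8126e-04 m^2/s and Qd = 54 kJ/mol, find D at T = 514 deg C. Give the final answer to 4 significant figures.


D = D0 * exp(-Qd / (R*T))
T = 787.15 K
D = 1.8126e-04 * exp(-54e3 / (8.314 * 787.15))
D = 4.729e-08 m^2/s


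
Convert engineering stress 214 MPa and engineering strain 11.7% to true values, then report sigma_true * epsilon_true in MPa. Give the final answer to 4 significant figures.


sigma_true = sigma_eng * (1 + epsilon_eng)
sigma_true = 214 * (1 + 0.117) = 239.038 MPa
epsilon_true = ln(1 + epsilon_eng)
epsilon_true = ln(1 + 0.117) = 0.110647
sigma_true * epsilon_true = 239.038 * 0.110647 = 26.45 MPa


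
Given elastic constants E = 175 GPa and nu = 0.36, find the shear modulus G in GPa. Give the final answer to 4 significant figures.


G = E / (2*(1+nu))
G = 175 / (2*(1+0.36))
G = 64.34 GPa


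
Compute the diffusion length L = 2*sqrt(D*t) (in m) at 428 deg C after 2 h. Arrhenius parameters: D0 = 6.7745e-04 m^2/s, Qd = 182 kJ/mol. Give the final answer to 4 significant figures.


Step 1: D = D0 * exp(-Qd/(R*T))
T = 701.15 K
D = 6.7745e-04 * exp(-182e3 / (8.314 * 701.15)) = 1.8692e-17 m^2/s
Step 2: L = 2*sqrt(D*t)
t = 2 h = 7200 s
L = 2*sqrt(1.8692e-17 * 7200) = 7.337e-07 m


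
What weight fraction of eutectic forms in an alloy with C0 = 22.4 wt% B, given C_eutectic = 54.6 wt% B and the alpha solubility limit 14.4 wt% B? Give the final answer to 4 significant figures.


f_primary = (C_e - C0) / (C_e - C_alpha_max)
f_primary = (54.6 - 22.4) / (54.6 - 14.4)
f_primary = 0.800995
f_eutectic = 1 - 0.800995 = 0.199


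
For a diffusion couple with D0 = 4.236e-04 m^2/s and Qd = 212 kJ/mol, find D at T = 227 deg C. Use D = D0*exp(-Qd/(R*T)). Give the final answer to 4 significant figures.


D = D0 * exp(-Qd / (R*T))
T = 500.15 K
D = 4.236e-04 * exp(-212e3 / (8.314 * 500.15))
D = 3.057e-26 m^2/s


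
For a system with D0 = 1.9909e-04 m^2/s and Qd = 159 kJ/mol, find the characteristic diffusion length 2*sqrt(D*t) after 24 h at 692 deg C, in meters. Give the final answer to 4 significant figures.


Step 1: D = D0 * exp(-Qd/(R*T))
T = 965.15 K
D = 1.9909e-04 * exp(-159e3 / (8.314 * 965.15)) = 4.93787e-13 m^2/s
Step 2: L = 2*sqrt(D*t)
t = 24 h = 86400 s
L = 2*sqrt(4.93787e-13 * 86400) = 4.131e-04 m


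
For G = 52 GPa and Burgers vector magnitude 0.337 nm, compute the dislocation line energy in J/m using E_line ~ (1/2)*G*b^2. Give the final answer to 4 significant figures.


E = G*b^2/2
b = 0.337 nm = 3.37e-10 m
G = 52 GPa = 5.2e+10 Pa
E = 0.5 * 5.2e+10 * (3.37e-10)^2
E = 2.953e-09 J/m


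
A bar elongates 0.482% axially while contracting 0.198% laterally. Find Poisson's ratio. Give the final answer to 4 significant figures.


nu = -epsilon_lat / epsilon_axial
Lateral strain is contraction (negative), so using magnitudes:
nu = 0.198 / 0.482
nu = 0.4108


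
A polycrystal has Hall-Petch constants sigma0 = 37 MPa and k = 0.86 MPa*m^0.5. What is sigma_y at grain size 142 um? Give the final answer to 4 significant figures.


sigma_y = sigma0 + k / sqrt(d)
d = 142 um = 1.42e-04 m
sigma_y = 37 + 0.86 / sqrt(1.42e-04)
sigma_y = 109.2 MPa


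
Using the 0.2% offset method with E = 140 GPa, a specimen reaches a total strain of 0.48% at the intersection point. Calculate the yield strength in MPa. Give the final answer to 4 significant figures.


Offset strain = 0.002
Elastic strain at yield = total_strain - offset = 4.8e-03 - 0.002 = 2.8e-03
sigma_y = E * elastic_strain = 140000 * 2.8e-03
sigma_y = 392 MPa


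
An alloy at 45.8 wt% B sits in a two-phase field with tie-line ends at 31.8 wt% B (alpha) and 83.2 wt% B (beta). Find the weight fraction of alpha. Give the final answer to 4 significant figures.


f_alpha = (C_beta - C0) / (C_beta - C_alpha)
f_alpha = (83.2 - 45.8) / (83.2 - 31.8)
f_alpha = 0.7276


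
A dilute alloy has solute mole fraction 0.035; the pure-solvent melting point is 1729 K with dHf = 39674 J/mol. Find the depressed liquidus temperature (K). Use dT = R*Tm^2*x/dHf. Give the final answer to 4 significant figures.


dT = R*Tm^2*x / dHf
dT = 8.314 * 1729^2 * 0.035 / 39674
dT = 21.9261 K
T_new = 1729 - 21.9261 = 1707 K


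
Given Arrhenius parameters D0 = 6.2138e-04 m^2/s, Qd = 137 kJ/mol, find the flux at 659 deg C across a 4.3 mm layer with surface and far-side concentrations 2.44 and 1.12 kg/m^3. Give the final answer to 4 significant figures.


Step 1: D = D0 * exp(-Qd/(R*T))
T = 659 + 273.15 = 932.15 K
D = 6.2138e-04 * exp(-137e3 / (8.314 * 932.15)) = 1.30631e-11 m^2/s
Step 2: J = D * (C1 - C2) / dx
J = 1.30631e-11 * (2.44 - 1.12) / 4.3e-03
J = 4.01e-09 kg/(m^2*s)


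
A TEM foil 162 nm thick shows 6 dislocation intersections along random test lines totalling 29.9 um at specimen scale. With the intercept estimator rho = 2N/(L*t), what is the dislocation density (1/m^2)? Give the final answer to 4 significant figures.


rho = 2N / (L * t)
L = 29.9 um = 2.99e-05 m, t = 162 nm = 1.62e-07 m
rho = 2 * 6 / (2.99e-05 * 1.62e-07)
rho = 2.477e+12 1/m^2


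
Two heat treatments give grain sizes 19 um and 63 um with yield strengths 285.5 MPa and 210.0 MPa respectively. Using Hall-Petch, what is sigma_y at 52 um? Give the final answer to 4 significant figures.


sigma_y = sigma0 + k / sqrt(d)
1/sqrt(d1) = 1/sqrt(1.9e-05) = 229.416;  1/sqrt(d2) = 125.988
k = (sigma1 - sigma2) / (1/sqrt(d1) - 1/sqrt(d2)) = (285.5 - 210.0) / (229.416 - 125.988) = 0.729979 MPa*m^0.5
sigma0 = sigma1 - k/sqrt(d1) = 285.5 - 0.729979*229.416 = 118.031 MPa
sigma_y(d3) = 118.031 + 0.729979 / sqrt(5.2e-05) = 219.3 MPa


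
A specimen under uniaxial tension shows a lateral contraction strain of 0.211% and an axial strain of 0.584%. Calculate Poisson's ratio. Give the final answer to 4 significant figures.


nu = -epsilon_lat / epsilon_axial
Lateral strain is contraction (negative), so using magnitudes:
nu = 0.211 / 0.584
nu = 0.3613


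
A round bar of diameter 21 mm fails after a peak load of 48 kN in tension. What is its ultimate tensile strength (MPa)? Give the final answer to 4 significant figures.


A0 = pi*(d/2)^2 = pi*(21/2)^2 = 346.361 mm^2
UTS = F_max / A0 = 48*1000 / 346.361
UTS = 138.6 MPa


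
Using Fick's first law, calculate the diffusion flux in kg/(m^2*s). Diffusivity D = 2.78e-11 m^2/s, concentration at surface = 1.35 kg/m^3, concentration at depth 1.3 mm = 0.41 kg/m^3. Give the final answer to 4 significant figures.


J = -D * (dC/dx) = D * (C1 - C2) / dx
J = 2.78e-11 * (1.35 - 0.41) / 1.3e-03
J = 2.01e-08 kg/(m^2*s)


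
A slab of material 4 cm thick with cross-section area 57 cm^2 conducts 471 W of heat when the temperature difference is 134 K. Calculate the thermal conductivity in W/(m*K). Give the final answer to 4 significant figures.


k = Q*L / (A*dT)
L = 0.04 m, A = 5.7e-03 m^2
k = 471 * 0.04 / (5.7e-03 * 134)
k = 24.67 W/(m*K)


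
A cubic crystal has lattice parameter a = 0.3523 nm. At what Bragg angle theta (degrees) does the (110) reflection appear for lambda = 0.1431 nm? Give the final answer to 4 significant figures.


d = a / sqrt(h^2+k^2+l^2)
d = 0.3523 / sqrt(2) = 0.249114 nm
lambda = 2*d*sin(theta)  =>  sin(theta) = lambda / (2*d)
sin(theta) = 0.1431 / (2 * 0.249114) = 0.287218
theta = 16.69 deg


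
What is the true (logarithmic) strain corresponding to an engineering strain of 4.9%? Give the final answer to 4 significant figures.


epsilon_true = ln(1 + epsilon_eng)
epsilon_true = ln(1 + 0.049)
epsilon_true = 0.04784


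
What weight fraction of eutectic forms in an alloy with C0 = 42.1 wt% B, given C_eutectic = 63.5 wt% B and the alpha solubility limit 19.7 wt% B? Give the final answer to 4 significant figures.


f_primary = (C_e - C0) / (C_e - C_alpha_max)
f_primary = (63.5 - 42.1) / (63.5 - 19.7)
f_primary = 0.488584
f_eutectic = 1 - 0.488584 = 0.5114


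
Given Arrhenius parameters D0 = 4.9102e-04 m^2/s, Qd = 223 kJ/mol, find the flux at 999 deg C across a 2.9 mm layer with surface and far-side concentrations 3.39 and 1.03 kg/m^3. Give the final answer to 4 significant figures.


Step 1: D = D0 * exp(-Qd/(R*T))
T = 999 + 273.15 = 1272.15 K
D = 4.9102e-04 * exp(-223e3 / (8.314 * 1272.15)) = 3.42263e-13 m^2/s
Step 2: J = D * (C1 - C2) / dx
J = 3.42263e-13 * (3.39 - 1.03) / 2.9e-03
J = 2.785e-10 kg/(m^2*s)


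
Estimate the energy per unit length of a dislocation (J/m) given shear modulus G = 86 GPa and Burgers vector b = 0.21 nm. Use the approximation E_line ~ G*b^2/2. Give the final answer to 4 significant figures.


E = G*b^2/2
b = 0.21 nm = 2.1e-10 m
G = 86 GPa = 8.6e+10 Pa
E = 0.5 * 8.6e+10 * (2.1e-10)^2
E = 1.896e-09 J/m


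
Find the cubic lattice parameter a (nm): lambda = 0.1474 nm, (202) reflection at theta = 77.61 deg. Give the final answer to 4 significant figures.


d = lambda / (2*sin(theta))
d = 0.1474 / (2*sin(77.61 deg))
d = 0.0754574 nm
a = d * sqrt(h^2+k^2+l^2) = 0.0754574 * sqrt(8)
a = 0.2134 nm


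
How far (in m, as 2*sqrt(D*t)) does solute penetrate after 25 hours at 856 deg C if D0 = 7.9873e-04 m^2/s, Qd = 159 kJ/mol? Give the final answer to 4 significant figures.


Step 1: D = D0 * exp(-Qd/(R*T))
T = 1129.15 K
D = 7.9873e-04 * exp(-159e3 / (8.314 * 1129.15)) = 3.52186e-11 m^2/s
Step 2: L = 2*sqrt(D*t)
t = 25 h = 90000 s
L = 2*sqrt(3.52186e-11 * 90000) = 3.561e-03 m


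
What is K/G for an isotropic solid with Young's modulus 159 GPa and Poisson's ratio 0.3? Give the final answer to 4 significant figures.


G = E / (2*(1+nu))
G = 159 / (2*(1+0.3)) = 61.1538 GPa
K = E / (3*(1-2*nu))
K = 159 / (3*(1-2*0.3)) = 132.5 GPa
K/G = 132.5 / 61.1538 = 2.167


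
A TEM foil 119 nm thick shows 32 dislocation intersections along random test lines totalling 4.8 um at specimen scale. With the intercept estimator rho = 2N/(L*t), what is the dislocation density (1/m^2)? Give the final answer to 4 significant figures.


rho = 2N / (L * t)
L = 4.8 um = 4.8e-06 m, t = 119 nm = 1.19e-07 m
rho = 2 * 32 / (4.8e-06 * 1.19e-07)
rho = 1.12e+14 1/m^2


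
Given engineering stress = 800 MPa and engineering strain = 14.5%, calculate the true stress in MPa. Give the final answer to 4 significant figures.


sigma_true = sigma_eng * (1 + epsilon_eng)
sigma_true = 800 * (1 + 0.145)
sigma_true = 916 MPa


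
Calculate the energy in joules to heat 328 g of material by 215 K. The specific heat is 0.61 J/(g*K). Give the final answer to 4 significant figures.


Q = m * cp * dT
Q = 328 * 0.61 * 215
Q = 43020 J


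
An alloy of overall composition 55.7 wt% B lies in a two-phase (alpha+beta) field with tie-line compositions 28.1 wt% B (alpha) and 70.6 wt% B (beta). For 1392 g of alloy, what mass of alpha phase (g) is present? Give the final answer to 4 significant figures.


f_alpha = (C_beta - C0) / (C_beta - C_alpha)
f_alpha = (70.6 - 55.7) / (70.6 - 28.1) = 0.350588
m_alpha = f_alpha * m_total = 0.350588 * 1392 = 488 g


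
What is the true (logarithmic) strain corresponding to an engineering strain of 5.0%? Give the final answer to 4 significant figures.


epsilon_true = ln(1 + epsilon_eng)
epsilon_true = ln(1 + 0.05)
epsilon_true = 0.04879


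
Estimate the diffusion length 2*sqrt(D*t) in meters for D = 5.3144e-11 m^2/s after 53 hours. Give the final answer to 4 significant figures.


t = 53 hr = 190800 s
Diffusion length = 2*sqrt(D*t)
= 2*sqrt(5.3144e-11 * 190800)
= 6.369e-03 m


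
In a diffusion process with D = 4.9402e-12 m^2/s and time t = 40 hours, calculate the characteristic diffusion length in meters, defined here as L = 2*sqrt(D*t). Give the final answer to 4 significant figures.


t = 40 hr = 144000 s
Diffusion length = 2*sqrt(D*t)
= 2*sqrt(4.9402e-12 * 144000)
= 1.687e-03 m


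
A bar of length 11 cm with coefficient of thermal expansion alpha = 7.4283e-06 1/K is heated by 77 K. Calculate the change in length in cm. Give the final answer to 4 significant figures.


dL = L0 * alpha * dT
dL = 11 * 7.4283e-06 * 77
dL = 6.292e-03 cm


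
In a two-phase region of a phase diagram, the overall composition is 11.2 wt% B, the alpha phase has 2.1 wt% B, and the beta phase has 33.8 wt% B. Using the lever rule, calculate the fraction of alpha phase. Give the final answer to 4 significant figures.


f_alpha = (C_beta - C0) / (C_beta - C_alpha)
f_alpha = (33.8 - 11.2) / (33.8 - 2.1)
f_alpha = 0.7129


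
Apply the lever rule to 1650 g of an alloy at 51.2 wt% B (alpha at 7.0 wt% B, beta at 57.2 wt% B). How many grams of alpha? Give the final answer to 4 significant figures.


f_alpha = (C_beta - C0) / (C_beta - C_alpha)
f_alpha = (57.2 - 51.2) / (57.2 - 7.0) = 0.119522
m_alpha = f_alpha * m_total = 0.119522 * 1650 = 197.2 g


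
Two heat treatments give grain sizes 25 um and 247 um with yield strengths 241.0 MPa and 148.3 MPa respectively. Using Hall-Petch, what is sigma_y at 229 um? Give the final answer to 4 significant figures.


sigma_y = sigma0 + k / sqrt(d)
1/sqrt(d1) = 1/sqrt(2.5e-05) = 200;  1/sqrt(d2) = 63.6285
k = (sigma1 - sigma2) / (1/sqrt(d1) - 1/sqrt(d2)) = (241.0 - 148.3) / (200 - 63.6285) = 0.679761 MPa*m^0.5
sigma0 = sigma1 - k/sqrt(d1) = 241.0 - 0.679761*200 = 105.048 MPa
sigma_y(d3) = 105.048 + 0.679761 / sqrt(2.29e-04) = 150 MPa


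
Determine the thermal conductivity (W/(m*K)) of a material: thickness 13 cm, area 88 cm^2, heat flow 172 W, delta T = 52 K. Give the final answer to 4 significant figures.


k = Q*L / (A*dT)
L = 0.13 m, A = 8.8e-03 m^2
k = 172 * 0.13 / (8.8e-03 * 52)
k = 48.86 W/(m*K)


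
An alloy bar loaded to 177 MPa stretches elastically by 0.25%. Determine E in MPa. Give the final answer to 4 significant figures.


E = sigma / epsilon
epsilon = 0.25% = 2.5e-03
E = 177 / 2.5e-03
E = 70800 MPa


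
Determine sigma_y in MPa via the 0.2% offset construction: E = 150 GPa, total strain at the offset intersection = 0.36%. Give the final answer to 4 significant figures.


Offset strain = 0.002
Elastic strain at yield = total_strain - offset = 3.6e-03 - 0.002 = 1.6e-03
sigma_y = E * elastic_strain = 150000 * 1.6e-03
sigma_y = 240 MPa


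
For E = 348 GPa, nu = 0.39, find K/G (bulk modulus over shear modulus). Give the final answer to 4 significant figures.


G = E / (2*(1+nu))
G = 348 / (2*(1+0.39)) = 125.18 GPa
K = E / (3*(1-2*nu))
K = 348 / (3*(1-2*0.39)) = 527.273 GPa
K/G = 527.273 / 125.18 = 4.212


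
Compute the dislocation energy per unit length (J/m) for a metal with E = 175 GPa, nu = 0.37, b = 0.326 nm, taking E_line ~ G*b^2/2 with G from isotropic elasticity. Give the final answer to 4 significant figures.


Step 1: G = E / (2*(1+nu))
G = 175 / (2*(1+0.37)) = 63.8686 GPa = 6.38686e+10 Pa
Step 2: E_line = G*b^2/2
b = 0.326 nm = 3.26e-10 m
E_line = 0.5 * 6.38686e+10 * (3.26e-10)^2 = 3.394e-09 J/m


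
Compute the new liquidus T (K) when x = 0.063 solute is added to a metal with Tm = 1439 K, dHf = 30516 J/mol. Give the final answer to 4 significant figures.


dT = R*Tm^2*x / dHf
dT = 8.314 * 1439^2 * 0.063 / 30516
dT = 35.5422 K
T_new = 1439 - 35.5422 = 1403 K


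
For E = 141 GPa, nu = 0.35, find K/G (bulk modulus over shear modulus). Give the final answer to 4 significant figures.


G = E / (2*(1+nu))
G = 141 / (2*(1+0.35)) = 52.2222 GPa
K = E / (3*(1-2*nu))
K = 141 / (3*(1-2*0.35)) = 156.667 GPa
K/G = 156.667 / 52.2222 = 3


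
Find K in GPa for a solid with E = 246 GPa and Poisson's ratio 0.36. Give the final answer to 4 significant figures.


K = E / (3*(1-2*nu))
K = 246 / (3*(1-2*0.36))
K = 292.9 GPa


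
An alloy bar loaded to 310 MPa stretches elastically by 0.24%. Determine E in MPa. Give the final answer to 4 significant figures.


E = sigma / epsilon
epsilon = 0.24% = 2.4e-03
E = 310 / 2.4e-03
E = 129200 MPa


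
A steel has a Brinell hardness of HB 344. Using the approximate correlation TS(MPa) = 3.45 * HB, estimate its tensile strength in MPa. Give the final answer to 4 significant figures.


TS (MPa) = 3.45 * HB
TS = 3.45 * 344
TS = 1187 MPa


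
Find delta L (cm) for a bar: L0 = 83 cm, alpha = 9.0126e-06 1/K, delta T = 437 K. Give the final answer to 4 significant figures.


dL = L0 * alpha * dT
dL = 83 * 9.0126e-06 * 437
dL = 0.3269 cm


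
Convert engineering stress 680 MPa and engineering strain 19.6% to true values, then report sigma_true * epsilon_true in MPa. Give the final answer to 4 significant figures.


sigma_true = sigma_eng * (1 + epsilon_eng)
sigma_true = 680 * (1 + 0.196) = 813.28 MPa
epsilon_true = ln(1 + epsilon_eng)
epsilon_true = ln(1 + 0.196) = 0.178983
sigma_true * epsilon_true = 813.28 * 0.178983 = 145.6 MPa


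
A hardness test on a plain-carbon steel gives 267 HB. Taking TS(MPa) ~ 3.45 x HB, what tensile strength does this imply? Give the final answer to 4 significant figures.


TS (MPa) = 3.45 * HB
TS = 3.45 * 267
TS = 921.2 MPa


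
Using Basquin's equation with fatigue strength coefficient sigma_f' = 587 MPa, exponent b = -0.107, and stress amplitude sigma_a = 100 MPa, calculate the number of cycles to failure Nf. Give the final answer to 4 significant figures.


sigma_a = sigma_f' * (2*Nf)^b
2*Nf = (sigma_a / sigma_f')^(1/b)
2*Nf = (100 / 587)^(1/-0.107)
2*Nf = 1.52593e+07
Nf = 7.63e+06 cycles
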